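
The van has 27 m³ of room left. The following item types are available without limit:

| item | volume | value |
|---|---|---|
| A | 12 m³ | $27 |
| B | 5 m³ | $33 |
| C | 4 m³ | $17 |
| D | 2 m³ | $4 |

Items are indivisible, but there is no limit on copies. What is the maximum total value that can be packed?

$169

Best value-per-unit is B at 33/5; filling with it alone gives 5×33 = 165.
Optimal mix: 5×B + 1×D → volume 27, value 169.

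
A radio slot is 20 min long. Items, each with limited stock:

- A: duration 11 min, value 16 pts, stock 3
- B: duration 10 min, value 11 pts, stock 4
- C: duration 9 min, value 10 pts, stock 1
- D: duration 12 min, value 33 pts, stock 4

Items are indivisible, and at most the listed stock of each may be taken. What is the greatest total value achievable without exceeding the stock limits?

Top feasible selections:
- 1×D: duration 12, value 33
- 1×A + 1×C: duration 20, value 26
- 2×B: duration 20, value 22
- 1×B + 1×C: duration 19, value 21
Best: 33 pts.

33 pts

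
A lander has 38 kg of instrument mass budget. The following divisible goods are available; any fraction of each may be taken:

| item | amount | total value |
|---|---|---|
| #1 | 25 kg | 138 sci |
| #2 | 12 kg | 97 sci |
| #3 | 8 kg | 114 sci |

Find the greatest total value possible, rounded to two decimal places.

310.36

Take in order of value per unit:
- #3 (114/8 per unit): all 8 → value 114, running total 114.00
- #2 (97/12 per unit): all 12 → value 97, running total 211.00
- #1 (138/25 per unit): 18 of 25 → value 18×138/25 = 99.3600, running total 310.36
Total 310.36.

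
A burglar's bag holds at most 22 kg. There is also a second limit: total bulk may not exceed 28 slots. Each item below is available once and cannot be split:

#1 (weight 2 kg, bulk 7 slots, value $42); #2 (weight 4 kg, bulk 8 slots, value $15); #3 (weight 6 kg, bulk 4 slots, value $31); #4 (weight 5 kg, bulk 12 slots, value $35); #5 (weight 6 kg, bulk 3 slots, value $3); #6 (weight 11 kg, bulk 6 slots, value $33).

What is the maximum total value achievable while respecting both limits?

$111

Feasible sets respecting both limits:
- #1+#3+#4+#5: weight 19, bulk 26, value 111
- #1+#4+#6: weight 18, bulk 25, value 110
- #1+#3+#4: weight 13, bulk 23, value 108
Best: $111.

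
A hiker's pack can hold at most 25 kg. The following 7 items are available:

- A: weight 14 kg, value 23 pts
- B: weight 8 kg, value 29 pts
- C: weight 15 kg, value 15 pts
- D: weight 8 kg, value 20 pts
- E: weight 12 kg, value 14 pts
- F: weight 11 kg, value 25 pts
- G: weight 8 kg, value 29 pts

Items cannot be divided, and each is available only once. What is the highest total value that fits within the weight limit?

Check high-value combinations within 25 kg:
- B+D+G: weight 8+8+8=24, value 29+20+29=78
- B+G: weight 8+8=16, value 29+29=58
- B+F: weight 8+11=19, value 29+25=54
- F+G: weight 11+8=19, value 25+29=54
Best: 78 pts.

78 pts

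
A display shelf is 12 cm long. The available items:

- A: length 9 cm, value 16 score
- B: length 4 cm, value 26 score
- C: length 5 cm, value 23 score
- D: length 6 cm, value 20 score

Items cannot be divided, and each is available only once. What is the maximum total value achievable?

49 score

This is a 0/1 knapsack; check combinations near the capacity.
- B+C: length 4+5=9, value 26+23=49
- B+D: length 4+6=10, value 26+20=46
- C+D: length 5+6=11, value 23+20=43
- B: length 4, value 26
Best: 49 score.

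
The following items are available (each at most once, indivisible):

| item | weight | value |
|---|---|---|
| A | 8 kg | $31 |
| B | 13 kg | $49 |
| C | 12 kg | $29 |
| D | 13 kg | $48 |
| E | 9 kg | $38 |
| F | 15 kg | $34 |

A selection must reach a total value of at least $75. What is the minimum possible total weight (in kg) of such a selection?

21

Subsets with value ≥ 75, sorted by total weight:
- A+B: weight 21, value 80
- A+D: weight 21, value 79
Minimum weight: 21 kg.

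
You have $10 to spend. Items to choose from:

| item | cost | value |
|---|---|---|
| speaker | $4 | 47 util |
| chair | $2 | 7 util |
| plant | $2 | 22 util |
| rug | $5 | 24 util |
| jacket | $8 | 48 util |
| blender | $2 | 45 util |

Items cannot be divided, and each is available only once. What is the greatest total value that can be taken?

121 util

This is a 0/1 knapsack; check combinations near the capacity.
- speaker+chair+plant+blender: cost 4+2+2+2=10, value 47+7+22+45=121
- speaker+plant+blender: cost 4+2+2=8, value 47+22+45=114
- speaker+chair+blender: cost 4+2+2=8, value 47+7+45=99
- jacket+blender: cost 8+2=10, value 48+45=93
Best: 121 util.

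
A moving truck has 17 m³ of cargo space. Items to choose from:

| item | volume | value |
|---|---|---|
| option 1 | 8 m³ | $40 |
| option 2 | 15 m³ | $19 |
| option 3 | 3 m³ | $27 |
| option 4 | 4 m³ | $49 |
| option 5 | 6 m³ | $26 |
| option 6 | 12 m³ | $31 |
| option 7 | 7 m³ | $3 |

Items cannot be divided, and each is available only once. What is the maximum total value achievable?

$116

Check high-value combinations within 17 m³:
- option 1+option 3+option 4: volume 8+3+4=15, value 40+27+49=116
- option 3+option 4+option 5: volume 3+4+6=13, value 27+49+26=102
- option 1+option 3+option 5: volume 8+3+6=17, value 40+27+26=93
Best: $116.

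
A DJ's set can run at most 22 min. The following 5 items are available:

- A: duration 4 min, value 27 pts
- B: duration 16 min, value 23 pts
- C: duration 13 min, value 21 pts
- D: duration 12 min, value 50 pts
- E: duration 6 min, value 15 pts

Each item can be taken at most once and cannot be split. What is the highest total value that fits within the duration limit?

Check high-value combinations within 22 min:
- A+D+E: duration 4+12+6=22, value 27+50+15=92
- A+D: duration 4+12=16, value 27+50=77
- D+E: duration 12+6=18, value 50+15=65
- D: duration 12, value 50
- A+B: duration 4+16=20, value 27+23=50
Best: 92 pts.

92 pts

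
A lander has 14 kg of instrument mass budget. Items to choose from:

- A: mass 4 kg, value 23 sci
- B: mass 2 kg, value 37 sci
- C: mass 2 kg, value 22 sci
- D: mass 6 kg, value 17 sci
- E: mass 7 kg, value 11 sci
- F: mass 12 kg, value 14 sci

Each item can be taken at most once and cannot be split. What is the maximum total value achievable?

99 sci

Check high-value combinations within 14 kg:
- A+B+C+D: mass 4+2+2+6=14, value 23+37+22+17=99
- A+B+C: mass 4+2+2=8, value 23+37+22=82
- A+B+D: mass 4+2+6=12, value 23+37+17=77
Best: 99 sci.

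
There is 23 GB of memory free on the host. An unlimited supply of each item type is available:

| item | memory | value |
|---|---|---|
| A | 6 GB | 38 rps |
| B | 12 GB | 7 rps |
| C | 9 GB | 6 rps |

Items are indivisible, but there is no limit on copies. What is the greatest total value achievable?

114 rps

Best value-per-unit is A at 38/6, and filling with it alone uses memory 3×6=18. No mix of the others beats 3×38 = 114.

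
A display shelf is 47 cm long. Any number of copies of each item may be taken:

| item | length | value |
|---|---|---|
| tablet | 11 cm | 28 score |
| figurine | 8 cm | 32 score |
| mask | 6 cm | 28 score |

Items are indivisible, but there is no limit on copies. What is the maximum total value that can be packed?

Best value-per-unit is mask at 28/6; filling with it alone gives 7×28 = 196.
Optimal mix: 2×figurine + 5×mask → length 46, value 204.

204 score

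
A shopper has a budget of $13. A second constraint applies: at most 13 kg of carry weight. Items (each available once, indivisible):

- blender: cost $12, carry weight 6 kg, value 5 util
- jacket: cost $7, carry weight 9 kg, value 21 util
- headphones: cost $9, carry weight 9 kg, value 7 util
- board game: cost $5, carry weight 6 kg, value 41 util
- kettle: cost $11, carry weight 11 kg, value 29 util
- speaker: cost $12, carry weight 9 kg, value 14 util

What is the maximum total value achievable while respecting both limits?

Feasible sets respecting both limits:
- board game: cost 5, carry weight 6, value 41
- kettle: cost 11, carry weight 11, value 29
- jacket: cost 7, carry weight 9, value 21
- speaker: cost 12, carry weight 9, value 14
Best: 41 util.

41 util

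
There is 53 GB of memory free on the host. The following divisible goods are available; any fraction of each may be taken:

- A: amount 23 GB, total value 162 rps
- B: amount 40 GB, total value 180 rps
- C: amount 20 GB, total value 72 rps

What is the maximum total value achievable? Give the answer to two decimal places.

297.00

Take in order of value per unit:
- A (162/23 per unit): all 23 → value 162, running total 162.00
- B (180/40 per unit): 30 of 40 → value 30×180/40 = 135.0000, running total 297.00
Total 297.00.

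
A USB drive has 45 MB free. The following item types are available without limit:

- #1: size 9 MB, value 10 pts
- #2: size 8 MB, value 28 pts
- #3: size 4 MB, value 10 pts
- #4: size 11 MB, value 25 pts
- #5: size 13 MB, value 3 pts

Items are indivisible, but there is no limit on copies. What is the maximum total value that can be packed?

150 pts

Best value-per-unit is #2 at 28/8; filling with it alone gives 5×28 = 140.
Optimal mix: 5×#2 + 1×#3 → size 44, value 150.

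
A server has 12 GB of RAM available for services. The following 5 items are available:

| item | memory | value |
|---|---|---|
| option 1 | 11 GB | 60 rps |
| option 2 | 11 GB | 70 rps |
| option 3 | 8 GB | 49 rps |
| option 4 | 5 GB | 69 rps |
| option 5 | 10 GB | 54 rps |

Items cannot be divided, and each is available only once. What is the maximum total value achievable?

Check high-value combinations within 12 GB:
- option 2: memory 11, value 70
- option 4: memory 5, value 69
- option 1: memory 11, value 60
- option 5: memory 10, value 54
- option 3: memory 8, value 49
Best: 70 rps.

70 rps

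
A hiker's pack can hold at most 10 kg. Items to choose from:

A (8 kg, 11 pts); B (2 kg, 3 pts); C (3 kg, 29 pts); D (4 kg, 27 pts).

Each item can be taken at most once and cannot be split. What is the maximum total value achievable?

59 pts

Check high-value combinations within 10 kg:
- B+C+D: weight 2+3+4=9, value 3+29+27=59
- C+D: weight 3+4=7, value 29+27=56
- B+C: weight 2+3=5, value 3+29=32
- B+D: weight 2+4=6, value 3+27=30
Best: 59 pts.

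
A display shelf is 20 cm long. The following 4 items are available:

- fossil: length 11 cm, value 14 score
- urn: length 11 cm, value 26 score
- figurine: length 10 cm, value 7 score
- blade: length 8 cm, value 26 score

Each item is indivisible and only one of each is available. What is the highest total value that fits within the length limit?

Check high-value combinations within 20 cm:
- urn+blade: length 11+8=19, value 26+26=52
- fossil+blade: length 11+8=19, value 14+26=40
- figurine+blade: length 10+8=18, value 7+26=33
Best: 52 score.

52 score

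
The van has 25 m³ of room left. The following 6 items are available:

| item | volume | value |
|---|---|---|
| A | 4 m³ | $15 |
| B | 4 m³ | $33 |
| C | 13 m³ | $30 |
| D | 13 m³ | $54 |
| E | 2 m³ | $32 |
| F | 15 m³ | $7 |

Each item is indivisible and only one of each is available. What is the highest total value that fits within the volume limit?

Check high-value combinations within 25 m³:
- A+B+D+E: volume 4+4+13+2=23, value 15+33+54+32=134
- B+D+E: volume 4+13+2=19, value 33+54+32=119
- A+B+C+E: volume 4+4+13+2=23, value 15+33+30+32=110
Best: $134.

$134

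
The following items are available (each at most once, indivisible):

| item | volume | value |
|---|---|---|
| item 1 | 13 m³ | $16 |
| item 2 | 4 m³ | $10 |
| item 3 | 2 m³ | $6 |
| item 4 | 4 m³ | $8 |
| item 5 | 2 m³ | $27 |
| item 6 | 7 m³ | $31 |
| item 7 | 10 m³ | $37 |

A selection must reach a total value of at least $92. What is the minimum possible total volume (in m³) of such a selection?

19

Subsets with value ≥ 92, sorted by total volume:
- item 5+item 6+item 7: volume 19, value 95
- item 3+item 5+item 6+item 7: volume 21, value 101
- item 2+item 5+item 6+item 7: volume 23, value 105
- item 4+item 5+item 6+item 7: volume 23, value 103
Minimum volume: 19 m³.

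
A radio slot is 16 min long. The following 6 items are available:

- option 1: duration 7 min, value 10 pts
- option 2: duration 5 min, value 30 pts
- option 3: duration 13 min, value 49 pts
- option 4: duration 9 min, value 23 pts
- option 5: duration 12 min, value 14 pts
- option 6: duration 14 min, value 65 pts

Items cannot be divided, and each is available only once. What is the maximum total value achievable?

65 pts

Check high-value combinations within 16 min:
- option 6: duration 14, value 65
- option 2+option 4: duration 5+9=14, value 30+23=53
- option 3: duration 13, value 49
Best: 65 pts.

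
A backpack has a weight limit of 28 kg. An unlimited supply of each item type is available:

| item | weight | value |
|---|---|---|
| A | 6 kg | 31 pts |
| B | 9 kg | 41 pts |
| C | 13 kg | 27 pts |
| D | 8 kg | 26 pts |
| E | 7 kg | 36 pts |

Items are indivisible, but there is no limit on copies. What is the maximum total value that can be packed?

Best value-per-unit is A at 31/6; filling with it alone gives 4×31 = 124.
Optimal mix: 4×E → weight 28, value 144.

144 pts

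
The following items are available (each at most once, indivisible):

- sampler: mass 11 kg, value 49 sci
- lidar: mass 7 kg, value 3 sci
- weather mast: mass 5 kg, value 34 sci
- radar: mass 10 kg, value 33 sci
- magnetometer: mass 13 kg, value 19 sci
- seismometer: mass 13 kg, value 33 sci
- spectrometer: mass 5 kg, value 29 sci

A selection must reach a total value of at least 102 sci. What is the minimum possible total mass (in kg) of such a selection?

21

Subsets with value ≥ 102, sorted by total mass:
- sampler+weather mast+spectrometer: mass 21, value 112
- sampler+weather mast+radar: mass 26, value 116
- sampler+radar+spectrometer: mass 26, value 111
- sampler+lidar+weather mast+spectrometer: mass 28, value 115
Minimum mass: 21 kg.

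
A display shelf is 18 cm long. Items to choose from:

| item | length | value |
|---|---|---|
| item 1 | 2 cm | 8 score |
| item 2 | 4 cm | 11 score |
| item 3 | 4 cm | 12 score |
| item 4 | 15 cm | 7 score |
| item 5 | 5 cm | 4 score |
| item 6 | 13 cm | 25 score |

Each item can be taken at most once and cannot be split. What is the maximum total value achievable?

37 score

Check high-value combinations within 18 cm:
- item 3+item 6: length 4+13=17, value 12+25=37
- item 2+item 6: length 4+13=17, value 11+25=36
- item 1+item 2+item 3+item 5: length 2+4+4+5=15, value 8+11+12+4=35
- item 1+item 6: length 2+13=15, value 8+25=33
- item 1+item 2+item 3: length 2+4+4=10, value 8+11+12=31
Best: 37 score.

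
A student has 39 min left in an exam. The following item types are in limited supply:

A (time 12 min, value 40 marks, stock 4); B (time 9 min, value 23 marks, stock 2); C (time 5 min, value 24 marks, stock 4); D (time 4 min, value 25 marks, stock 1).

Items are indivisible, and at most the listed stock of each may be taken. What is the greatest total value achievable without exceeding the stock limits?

161 marks

Best selections within time 39 and stock limits:
- 1×A + 4×C + 1×D: time 36, value 161
- 2×A + 2×C + 1×D: time 38, value 153
- 2×A + 3×C: time 39, value 152
- 1×B + 4×C + 1×D: time 33, value 144
Best: 161 marks.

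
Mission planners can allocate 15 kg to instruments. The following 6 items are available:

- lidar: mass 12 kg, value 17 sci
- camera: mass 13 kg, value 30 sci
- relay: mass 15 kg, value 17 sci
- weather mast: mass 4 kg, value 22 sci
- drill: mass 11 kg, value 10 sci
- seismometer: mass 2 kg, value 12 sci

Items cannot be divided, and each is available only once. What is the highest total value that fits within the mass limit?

42 sci

This is a 0/1 knapsack; check combinations near the capacity.
- camera+seismometer: mass 13+2=15, value 30+12=42
- weather mast+seismometer: mass 4+2=6, value 22+12=34
- weather mast+drill: mass 4+11=15, value 22+10=32
- camera: mass 13, value 30
- lidar+seismometer: mass 12+2=14, value 17+12=29
Best: 42 sci.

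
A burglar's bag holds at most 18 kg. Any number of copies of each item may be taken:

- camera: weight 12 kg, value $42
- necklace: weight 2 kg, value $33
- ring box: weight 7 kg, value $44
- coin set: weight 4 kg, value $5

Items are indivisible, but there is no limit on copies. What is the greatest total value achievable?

Best value-per-unit is necklace at 33/2, and filling with it alone uses weight 9×2=18. No mix of the others beats 9×33 = 297.

$297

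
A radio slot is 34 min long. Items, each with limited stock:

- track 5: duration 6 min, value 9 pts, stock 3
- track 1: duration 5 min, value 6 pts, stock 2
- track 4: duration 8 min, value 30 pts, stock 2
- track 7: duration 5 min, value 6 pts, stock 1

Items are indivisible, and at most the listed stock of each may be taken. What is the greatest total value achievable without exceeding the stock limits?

87 pts

Top feasible selections:
- 3×track 5 + 2×track 4: duration 34, value 87
- 2×track 5 + 2×track 4 + 1×track 7: duration 33, value 84
- 2×track 5 + 1×track 1 + 2×track 4: duration 33, value 84
Best: 87 pts.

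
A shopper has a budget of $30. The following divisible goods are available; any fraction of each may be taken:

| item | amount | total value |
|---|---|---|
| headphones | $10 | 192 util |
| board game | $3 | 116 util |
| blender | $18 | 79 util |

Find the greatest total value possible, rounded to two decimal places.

382.61

Take in order of value per unit:
- board game (116/3 per unit): all 3 → value 116, running total 116.00
- headphones (192/10 per unit): all 10 → value 192, running total 308.00
- blender (79/18 per unit): 17 of 18 → value 17×79/18 = 74.6111, running total 382.61
Total 382.61.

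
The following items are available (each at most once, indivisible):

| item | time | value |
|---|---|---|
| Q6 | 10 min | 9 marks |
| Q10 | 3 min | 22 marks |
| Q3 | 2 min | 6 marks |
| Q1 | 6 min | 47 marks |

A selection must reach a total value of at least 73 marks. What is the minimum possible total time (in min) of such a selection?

Subsets with value ≥ 73, sorted by total time:
- Q10+Q3+Q1: time 11, value 75
- Q6+Q10+Q1: time 19, value 78
- Q6+Q10+Q3+Q1: time 21, value 84
Minimum time: 11 min.

11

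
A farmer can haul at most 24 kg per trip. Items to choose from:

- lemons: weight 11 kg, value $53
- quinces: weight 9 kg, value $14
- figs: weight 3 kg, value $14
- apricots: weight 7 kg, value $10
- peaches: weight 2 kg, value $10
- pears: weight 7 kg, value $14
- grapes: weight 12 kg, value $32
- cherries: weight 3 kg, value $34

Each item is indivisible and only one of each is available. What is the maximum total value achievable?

$115

Check high-value combinations within 24 kg:
- lemons+figs+pears+cherries: weight 11+3+7+3=24, value 53+14+14+34=115
- lemons+figs+peaches+cherries: weight 11+3+2+3=19, value 53+14+10+34=111
- lemons+peaches+pears+cherries: weight 11+2+7+3=23, value 53+10+14+34=111
Best: $115.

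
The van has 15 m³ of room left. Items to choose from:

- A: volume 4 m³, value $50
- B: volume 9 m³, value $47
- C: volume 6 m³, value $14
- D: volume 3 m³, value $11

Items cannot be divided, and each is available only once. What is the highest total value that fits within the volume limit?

This is a 0/1 knapsack; check combinations near the capacity.
- A+B: volume 4+9=13, value 50+47=97
- A+C+D: volume 4+6+3=13, value 50+14+11=75
- A+C: volume 4+6=10, value 50+14=64
- A+D: volume 4+3=7, value 50+11=61
- B+C: volume 9+6=15, value 47+14=61
Best: $97.

$97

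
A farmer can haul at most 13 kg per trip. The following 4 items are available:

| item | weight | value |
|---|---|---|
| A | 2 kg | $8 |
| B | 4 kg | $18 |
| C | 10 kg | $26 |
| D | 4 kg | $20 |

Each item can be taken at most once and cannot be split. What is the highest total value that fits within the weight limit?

$46

Check high-value combinations within 13 kg:
- A+B+D: weight 2+4+4=10, value 8+18+20=46
- B+D: weight 4+4=8, value 18+20=38
- A+C: weight 2+10=12, value 8+26=34
- A+D: weight 2+4=6, value 8+20=28
- A+B: weight 2+4=6, value 8+18=26
Best: $46.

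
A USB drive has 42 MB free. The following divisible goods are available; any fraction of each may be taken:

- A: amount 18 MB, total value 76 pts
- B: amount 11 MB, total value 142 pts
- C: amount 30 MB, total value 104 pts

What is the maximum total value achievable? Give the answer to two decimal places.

263.07

Take in order of value per unit:
- B (142/11 per unit): all 11 → value 142, running total 142.00
- A (76/18 per unit): all 18 → value 76, running total 218.00
- C (104/30 per unit): 13 of 30 → value 13×104/30 = 45.0667, running total 263.07
Total 263.07.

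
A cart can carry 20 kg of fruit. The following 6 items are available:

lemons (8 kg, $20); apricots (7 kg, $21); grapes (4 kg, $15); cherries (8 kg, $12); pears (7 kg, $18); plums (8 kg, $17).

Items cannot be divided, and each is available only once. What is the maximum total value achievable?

$56

Check high-value combinations within 20 kg:
- lemons+apricots+grapes: weight 8+7+4=19, value 20+21+15=56
- apricots+grapes+pears: weight 7+4+7=18, value 21+15+18=54
- lemons+grapes+pears: weight 8+4+7=19, value 20+15+18=53
- apricots+grapes+plums: weight 7+4+8=19, value 21+15+17=53
Best: $56.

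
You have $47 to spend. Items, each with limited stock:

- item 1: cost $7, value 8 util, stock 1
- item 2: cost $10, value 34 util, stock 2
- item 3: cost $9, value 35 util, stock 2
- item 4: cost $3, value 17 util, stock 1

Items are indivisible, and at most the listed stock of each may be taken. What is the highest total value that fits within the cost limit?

155 util

Top feasible selections:
- 2×item 2 + 2×item 3 + 1×item 4: cost 41, value 155
- 1×item 1 + 2×item 2 + 2×item 3: cost 45, value 146
- 2×item 2 + 2×item 3: cost 38, value 138
- 1×item 1 + 1×item 2 + 2×item 3 + 1×item 4: cost 38, value 129
Best: 155 util.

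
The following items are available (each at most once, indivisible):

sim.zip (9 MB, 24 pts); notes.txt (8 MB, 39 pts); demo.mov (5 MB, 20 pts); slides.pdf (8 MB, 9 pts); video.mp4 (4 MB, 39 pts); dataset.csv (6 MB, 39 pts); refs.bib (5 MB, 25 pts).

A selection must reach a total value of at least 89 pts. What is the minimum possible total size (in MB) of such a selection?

Subsets with value ≥ 89, sorted by total size:
- video.mp4+dataset.csv+refs.bib: size 15, value 103
- demo.mov+video.mp4+dataset.csv: size 15, value 98
Minimum size: 15 MB.

15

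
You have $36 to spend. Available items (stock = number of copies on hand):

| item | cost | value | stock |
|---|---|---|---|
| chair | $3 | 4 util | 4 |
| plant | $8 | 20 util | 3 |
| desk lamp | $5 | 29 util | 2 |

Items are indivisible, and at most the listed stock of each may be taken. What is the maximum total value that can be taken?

Best selections within cost 36 and stock limits:
- 3×plant + 2×desk lamp: cost 34, value 118
- 3×chair + 2×plant + 2×desk lamp: cost 35, value 110
- 2×chair + 2×plant + 2×desk lamp: cost 32, value 106
- 1×chair + 2×plant + 2×desk lamp: cost 29, value 102
Best: 118 util.

118 util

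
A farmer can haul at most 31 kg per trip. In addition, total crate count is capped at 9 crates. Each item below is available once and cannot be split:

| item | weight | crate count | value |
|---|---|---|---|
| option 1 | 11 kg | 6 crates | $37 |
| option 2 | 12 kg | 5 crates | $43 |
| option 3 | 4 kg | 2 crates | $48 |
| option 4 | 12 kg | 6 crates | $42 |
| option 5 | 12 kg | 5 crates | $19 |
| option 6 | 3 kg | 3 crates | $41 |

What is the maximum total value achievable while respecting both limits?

Feasible sets respecting both limits:
- option 2+option 3: weight 16, crate count 7, value 91
- option 3+option 4: weight 16, crate count 8, value 90
- option 3+option 6: weight 7, crate count 5, value 89
- option 1+option 3: weight 15, crate count 8, value 85
Best: $91.

$91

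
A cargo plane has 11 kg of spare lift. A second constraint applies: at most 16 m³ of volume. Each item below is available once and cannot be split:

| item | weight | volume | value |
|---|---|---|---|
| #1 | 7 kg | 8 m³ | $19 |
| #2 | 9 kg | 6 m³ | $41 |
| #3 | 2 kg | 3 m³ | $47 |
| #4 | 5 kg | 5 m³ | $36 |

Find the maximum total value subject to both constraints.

Feasible sets respecting both limits:
- #2+#3: weight 11, volume 9, value 88
- #3+#4: weight 7, volume 8, value 83
- #1+#3: weight 9, volume 11, value 66
- #3: weight 2, volume 3, value 47
Best: $88.

$88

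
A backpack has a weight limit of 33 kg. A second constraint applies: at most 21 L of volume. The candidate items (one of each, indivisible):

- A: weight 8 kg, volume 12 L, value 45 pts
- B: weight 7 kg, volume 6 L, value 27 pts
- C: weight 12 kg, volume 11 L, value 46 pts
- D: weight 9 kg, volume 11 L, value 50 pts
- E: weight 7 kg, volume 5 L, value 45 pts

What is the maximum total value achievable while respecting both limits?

Feasible sets respecting both limits:
- D+E: weight 16, volume 16, value 95
- C+E: weight 19, volume 16, value 91
- A+E: weight 15, volume 17, value 90
Best: 95 pts.

95 pts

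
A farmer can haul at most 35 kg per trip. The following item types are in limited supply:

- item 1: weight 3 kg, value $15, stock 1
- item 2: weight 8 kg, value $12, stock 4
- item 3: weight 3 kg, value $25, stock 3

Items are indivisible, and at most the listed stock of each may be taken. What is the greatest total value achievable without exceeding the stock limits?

Best selections within weight 35 and stock limits:
- 1×item 1 + 2×item 2 + 3×item 3: weight 28, value 114
- 3×item 2 + 3×item 3: weight 33, value 111
- 1×item 1 + 1×item 2 + 3×item 3: weight 20, value 102
Best: $114.

$114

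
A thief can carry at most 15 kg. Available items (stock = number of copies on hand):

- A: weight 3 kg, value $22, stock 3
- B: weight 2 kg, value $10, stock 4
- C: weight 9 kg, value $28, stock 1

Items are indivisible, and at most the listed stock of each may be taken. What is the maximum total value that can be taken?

$96

Top feasible selections:
- 3×A + 3×B: weight 15, value 96
- 3×A + 2×B: weight 13, value 86
Best: $96.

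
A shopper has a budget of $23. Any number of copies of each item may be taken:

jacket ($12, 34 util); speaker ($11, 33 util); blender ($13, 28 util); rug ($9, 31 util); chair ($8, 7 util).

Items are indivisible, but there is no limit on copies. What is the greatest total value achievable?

Best value-per-unit is rug at 31/9; filling with it alone gives 2×31 = 62.
Optimal mix: 1×jacket + 1×speaker → cost 23, value 67.

67 util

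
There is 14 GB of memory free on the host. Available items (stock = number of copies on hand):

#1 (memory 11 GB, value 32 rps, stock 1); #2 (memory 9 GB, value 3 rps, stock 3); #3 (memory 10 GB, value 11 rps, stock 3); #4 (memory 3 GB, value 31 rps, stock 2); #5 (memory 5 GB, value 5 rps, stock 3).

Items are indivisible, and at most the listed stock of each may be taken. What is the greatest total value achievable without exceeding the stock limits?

Best selections within memory 14 and stock limits:
- 2×#4 + 1×#5: memory 11, value 67
- 1×#1 + 1×#4: memory 14, value 63
- 2×#4: memory 6, value 62
Best: 67 rps.

67 rps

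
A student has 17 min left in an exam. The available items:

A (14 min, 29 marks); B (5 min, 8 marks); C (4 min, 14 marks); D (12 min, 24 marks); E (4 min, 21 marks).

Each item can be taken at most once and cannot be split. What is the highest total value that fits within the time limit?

45 marks

Check high-value combinations within 17 min:
- D+E: time 12+4=16, value 24+21=45
- B+C+E: time 5+4+4=13, value 8+14+21=43
- C+D: time 4+12=16, value 14+24=38
- C+E: time 4+4=8, value 14+21=35
- B+D: time 5+12=17, value 8+24=32
Best: 45 marks.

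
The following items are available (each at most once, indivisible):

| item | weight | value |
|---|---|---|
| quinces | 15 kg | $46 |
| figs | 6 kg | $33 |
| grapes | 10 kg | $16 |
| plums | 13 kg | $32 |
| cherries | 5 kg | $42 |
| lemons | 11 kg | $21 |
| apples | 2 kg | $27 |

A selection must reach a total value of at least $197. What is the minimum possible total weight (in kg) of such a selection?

Subsets with value ≥ 197, sorted by total weight:
- quinces+figs+plums+cherries+lemons+apples: weight 52, value 201
- quinces+figs+grapes+plums+cherries+lemons+apples: weight 62, value 217
Minimum weight: 52 kg.

52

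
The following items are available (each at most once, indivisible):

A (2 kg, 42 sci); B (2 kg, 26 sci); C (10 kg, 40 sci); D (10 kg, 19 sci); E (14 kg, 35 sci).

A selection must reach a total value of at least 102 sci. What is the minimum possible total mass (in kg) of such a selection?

14

Subsets with value ≥ 102, sorted by total mass:
- A+B+C: mass 14, value 108
- A+B+E: mass 18, value 103
Minimum mass: 14 kg.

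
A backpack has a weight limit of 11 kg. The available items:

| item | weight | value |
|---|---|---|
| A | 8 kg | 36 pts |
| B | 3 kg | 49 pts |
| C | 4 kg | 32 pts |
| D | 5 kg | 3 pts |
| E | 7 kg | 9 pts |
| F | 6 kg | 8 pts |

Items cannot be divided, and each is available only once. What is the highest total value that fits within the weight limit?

Check high-value combinations within 11 kg:
- A+B: weight 8+3=11, value 36+49=85
- B+C: weight 3+4=7, value 49+32=81
- B+E: weight 3+7=10, value 49+9=58
Best: 85 pts.

85 pts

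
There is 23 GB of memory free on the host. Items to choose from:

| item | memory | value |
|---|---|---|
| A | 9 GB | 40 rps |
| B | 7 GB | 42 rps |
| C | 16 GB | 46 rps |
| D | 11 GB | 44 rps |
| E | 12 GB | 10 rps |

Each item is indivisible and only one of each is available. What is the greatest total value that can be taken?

Check high-value combinations within 23 GB:
- B+C: memory 7+16=23, value 42+46=88
- B+D: memory 7+11=18, value 42+44=86
- A+D: memory 9+11=20, value 40+44=84
- A+B: memory 9+7=16, value 40+42=82
Best: 88 rps.

88 rps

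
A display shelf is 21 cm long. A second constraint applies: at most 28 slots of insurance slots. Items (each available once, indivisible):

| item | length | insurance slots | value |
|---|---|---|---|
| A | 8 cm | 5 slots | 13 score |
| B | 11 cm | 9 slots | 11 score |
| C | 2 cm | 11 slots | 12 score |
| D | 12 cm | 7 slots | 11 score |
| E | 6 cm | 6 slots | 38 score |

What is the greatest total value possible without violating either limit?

63 score

Feasible sets respecting both limits:
- A+C+E: length 16, insurance slots 22, value 63
- B+C+E: length 19, insurance slots 26, value 61
- C+D+E: length 20, insurance slots 24, value 61
- A+E: length 14, insurance slots 11, value 51
Best: 63 score.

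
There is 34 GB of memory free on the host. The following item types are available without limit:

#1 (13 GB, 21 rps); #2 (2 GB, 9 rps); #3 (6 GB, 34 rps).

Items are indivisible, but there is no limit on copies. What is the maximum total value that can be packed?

188 rps

Best value-per-unit is #3 at 34/6; filling with it alone gives 5×34 = 170.
Optimal mix: 2×#2 + 5×#3 → memory 34, value 188.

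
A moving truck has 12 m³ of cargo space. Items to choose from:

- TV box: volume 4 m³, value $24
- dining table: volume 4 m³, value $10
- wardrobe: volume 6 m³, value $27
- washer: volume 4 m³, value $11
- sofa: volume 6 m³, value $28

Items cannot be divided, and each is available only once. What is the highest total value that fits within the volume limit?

$55

This is a 0/1 knapsack; check combinations near the capacity.
- wardrobe+sofa: volume 6+6=12, value 27+28=55
- TV box+sofa: volume 4+6=10, value 24+28=52
- TV box+wardrobe: volume 4+6=10, value 24+27=51
- TV box+dining table+washer: volume 4+4+4=12, value 24+10+11=45
Best: $55.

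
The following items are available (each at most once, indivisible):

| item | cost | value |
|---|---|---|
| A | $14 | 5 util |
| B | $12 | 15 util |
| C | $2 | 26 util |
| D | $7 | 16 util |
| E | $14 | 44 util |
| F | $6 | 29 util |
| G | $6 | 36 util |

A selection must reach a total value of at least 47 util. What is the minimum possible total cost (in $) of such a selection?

8

Subsets with value ≥ 47, sorted by total cost:
- C+G: cost 8, value 62
- C+F: cost 8, value 55
Minimum cost: 8 $.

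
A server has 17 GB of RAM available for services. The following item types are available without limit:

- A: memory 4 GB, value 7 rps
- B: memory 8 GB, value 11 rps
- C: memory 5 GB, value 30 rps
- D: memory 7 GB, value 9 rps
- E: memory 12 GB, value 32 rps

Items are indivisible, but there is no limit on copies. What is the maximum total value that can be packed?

Best value-per-unit is C at 30/5, and filling with it alone uses memory 3×5=15. No mix of the others beats 3×30 = 90.

90 rps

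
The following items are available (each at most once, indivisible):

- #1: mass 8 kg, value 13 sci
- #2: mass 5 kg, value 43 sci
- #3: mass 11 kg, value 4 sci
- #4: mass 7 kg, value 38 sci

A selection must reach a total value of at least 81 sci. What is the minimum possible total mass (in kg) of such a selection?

12

Subsets with value ≥ 81, sorted by total mass:
- #2+#4: mass 12, value 81
- #1+#2+#4: mass 20, value 94
- #2+#3+#4: mass 23, value 85
Minimum mass: 12 kg.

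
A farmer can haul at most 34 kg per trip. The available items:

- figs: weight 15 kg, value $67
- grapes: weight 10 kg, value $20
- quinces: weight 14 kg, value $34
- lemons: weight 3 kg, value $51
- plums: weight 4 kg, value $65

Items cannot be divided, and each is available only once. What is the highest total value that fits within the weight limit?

$203

This is a 0/1 knapsack; check combinations near the capacity.
- figs+grapes+lemons+plums: weight 15+10+3+4=32, value 67+20+51+65=203
- figs+lemons+plums: weight 15+3+4=22, value 67+51+65=183
- grapes+quinces+lemons+plums: weight 10+14+3+4=31, value 20+34+51+65=170
- figs+quinces+plums: weight 15+14+4=33, value 67+34+65=166
- figs+grapes+plums: weight 15+10+4=29, value 67+20+65=152
Best: $203.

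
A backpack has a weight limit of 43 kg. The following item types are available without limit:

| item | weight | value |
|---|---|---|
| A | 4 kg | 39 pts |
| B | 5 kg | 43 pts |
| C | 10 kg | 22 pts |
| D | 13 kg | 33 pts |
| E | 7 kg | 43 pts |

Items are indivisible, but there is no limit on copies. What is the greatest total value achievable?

402 pts

Best value-per-unit is A at 39/4; filling with it alone gives 10×39 = 390.
Optimal mix: 7×A + 3×B → weight 43, value 402.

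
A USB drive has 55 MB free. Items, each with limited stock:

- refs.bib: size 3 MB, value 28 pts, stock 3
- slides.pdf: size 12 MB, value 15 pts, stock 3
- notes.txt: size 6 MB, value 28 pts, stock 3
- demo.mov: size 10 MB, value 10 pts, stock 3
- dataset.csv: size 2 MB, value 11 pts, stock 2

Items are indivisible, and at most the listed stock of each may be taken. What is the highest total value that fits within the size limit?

Best selections within size 55 and stock limits:
- 3×refs.bib + 2×slides.pdf + 3×notes.txt + 2×dataset.csv: size 55, value 220
- 3×refs.bib + 1×slides.pdf + 3×notes.txt + 1×demo.mov + 2×dataset.csv: size 53, value 215
- 3×refs.bib + 3×notes.txt + 2×demo.mov + 2×dataset.csv: size 51, value 210
Best: 220 pts.

220 pts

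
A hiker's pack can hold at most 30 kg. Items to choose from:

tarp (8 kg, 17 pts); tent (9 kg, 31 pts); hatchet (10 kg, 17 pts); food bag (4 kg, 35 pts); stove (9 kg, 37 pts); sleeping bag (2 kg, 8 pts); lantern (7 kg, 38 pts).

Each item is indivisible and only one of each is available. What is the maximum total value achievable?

This is a 0/1 knapsack; check combinations near the capacity.
- tent+food bag+stove+lantern: weight 9+4+9+7=29, value 31+35+37+38=141
- tarp+food bag+stove+sleeping bag+lantern: weight 8+4+9+2+7=30, value 17+35+37+8+38=135
- tarp+tent+food bag+sleeping bag+lantern: weight 8+9+4+2+7=30, value 17+31+35+8+38=129
- tarp+food bag+stove+lantern: weight 8+4+9+7=28, value 17+35+37+38=127
Best: 141 pts.

141 pts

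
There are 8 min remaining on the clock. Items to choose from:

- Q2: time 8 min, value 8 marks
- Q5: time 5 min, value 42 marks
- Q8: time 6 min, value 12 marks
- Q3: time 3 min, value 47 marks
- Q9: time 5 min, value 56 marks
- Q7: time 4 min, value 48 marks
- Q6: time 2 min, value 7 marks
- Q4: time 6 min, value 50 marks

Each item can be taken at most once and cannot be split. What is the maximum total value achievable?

Check high-value combinations within 8 min:
- Q3+Q9: time 3+5=8, value 47+56=103
- Q3+Q7: time 3+4=7, value 47+48=95
- Q5+Q3: time 5+3=8, value 42+47=89
- Q9+Q6: time 5+2=7, value 56+7=63
Best: 103 marks.

103 marks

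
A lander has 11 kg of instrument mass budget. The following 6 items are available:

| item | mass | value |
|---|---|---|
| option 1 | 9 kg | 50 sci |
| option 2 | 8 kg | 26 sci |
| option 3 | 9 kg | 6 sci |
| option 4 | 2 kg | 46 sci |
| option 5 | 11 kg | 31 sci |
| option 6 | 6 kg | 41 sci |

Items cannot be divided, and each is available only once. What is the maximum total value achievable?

96 sci

This is a 0/1 knapsack; check combinations near the capacity.
- option 1+option 4: mass 9+2=11, value 50+46=96
- option 4+option 6: mass 2+6=8, value 46+41=87
- option 2+option 4: mass 8+2=10, value 26+46=72
- option 3+option 4: mass 9+2=11, value 6+46=52
Best: 96 sci.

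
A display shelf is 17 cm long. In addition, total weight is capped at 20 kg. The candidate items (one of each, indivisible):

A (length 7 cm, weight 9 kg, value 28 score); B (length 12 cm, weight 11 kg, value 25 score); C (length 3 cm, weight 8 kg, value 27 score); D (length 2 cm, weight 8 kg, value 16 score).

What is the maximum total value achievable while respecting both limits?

55 score

Feasible sets respecting both limits:
- A+C: length 10, weight 17, value 55
- B+C: length 15, weight 19, value 52
- A+D: length 9, weight 17, value 44
- C+D: length 5, weight 16, value 43
Best: 55 score.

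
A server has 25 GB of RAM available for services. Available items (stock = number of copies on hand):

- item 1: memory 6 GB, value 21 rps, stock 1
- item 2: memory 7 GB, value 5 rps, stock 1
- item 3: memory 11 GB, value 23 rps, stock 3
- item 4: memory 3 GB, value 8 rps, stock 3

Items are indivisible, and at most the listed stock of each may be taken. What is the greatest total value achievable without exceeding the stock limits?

60 rps

Top feasible selections:
- 1×item 1 + 1×item 3 + 2×item 4: memory 23, value 60
- 2×item 3 + 1×item 4: memory 25, value 54
Best: 60 rps.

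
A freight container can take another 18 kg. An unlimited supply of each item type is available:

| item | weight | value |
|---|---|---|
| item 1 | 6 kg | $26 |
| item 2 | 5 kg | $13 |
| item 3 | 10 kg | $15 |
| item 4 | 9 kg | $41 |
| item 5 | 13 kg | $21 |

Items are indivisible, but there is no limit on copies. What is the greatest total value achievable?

Best value-per-unit is item 4 at 41/9, and filling with it alone uses weight 2×9=18. No mix of the others beats 2×41 = 82.

$82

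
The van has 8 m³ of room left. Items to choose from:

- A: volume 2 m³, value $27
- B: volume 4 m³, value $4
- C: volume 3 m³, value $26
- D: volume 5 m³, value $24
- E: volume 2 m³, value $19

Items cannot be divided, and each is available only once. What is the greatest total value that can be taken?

$72

Check high-value combinations within 8 m³:
- A+C+E: volume 2+3+2=7, value 27+26+19=72
- A+C: volume 2+3=5, value 27+26=53
- A+D: volume 2+5=7, value 27+24=51
- C+D: volume 3+5=8, value 26+24=50
- A+B+E: volume 2+4+2=8, value 27+4+19=50
Best: $72.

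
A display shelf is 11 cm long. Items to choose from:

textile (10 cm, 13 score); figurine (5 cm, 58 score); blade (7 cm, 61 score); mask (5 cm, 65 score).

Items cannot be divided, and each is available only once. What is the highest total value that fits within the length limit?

123 score

Check high-value combinations within 11 cm:
- figurine+mask: length 5+5=10, value 58+65=123
- mask: length 5, value 65
- blade: length 7, value 61
- figurine: length 5, value 58
Best: 123 score.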